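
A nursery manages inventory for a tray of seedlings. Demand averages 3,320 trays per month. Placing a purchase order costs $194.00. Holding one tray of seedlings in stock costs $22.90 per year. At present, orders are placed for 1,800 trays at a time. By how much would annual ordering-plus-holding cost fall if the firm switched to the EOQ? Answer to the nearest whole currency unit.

Annual demand D = 3,320 × 12 = 39,840.
EOQ = √(2DS/H) = √(2 × 39,840 × 194 / 22.9) ≈ 821.59.
Cost at Q* = (D/Q*)S + (Q*/2)H = √(2DSH) ≈ $18,814.53.
Cost at Q = 1,800: (39,840/1,800)×194 + (1,800/2)×22.9 = $4,293.87 + $20,610.00 = $24,903.87.
Excess = $24,903.87 − $18,814.53 = $6,089.34.

Extra cost ≈ $6,089 per year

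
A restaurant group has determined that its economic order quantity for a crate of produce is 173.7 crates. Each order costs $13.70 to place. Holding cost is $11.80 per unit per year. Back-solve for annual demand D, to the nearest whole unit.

The basic EOQ model gives Q* = √(2DS/H); rearrange for the unknown.
From Q* = √(2DS/H): D = Q*²H / (2S) = 173.7² × 11.8 / (2 × 13.7) = 12993.648.

D ≈ 12,994 crates per year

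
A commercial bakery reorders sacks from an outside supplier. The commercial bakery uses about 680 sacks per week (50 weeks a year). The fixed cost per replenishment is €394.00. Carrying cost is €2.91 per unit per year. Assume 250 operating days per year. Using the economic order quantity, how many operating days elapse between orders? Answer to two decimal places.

Annual demand D = 680 × 50 = 34,000.
Q* = √(2DS/H) = √(2 × 34,000 × 394 / 2.91) ≈ 3034.28.
Cycle time = Q*/D × 250 = 3034.28 / 34,000 × 250 ≈ 22.311 days.

T ≈ 22.31 days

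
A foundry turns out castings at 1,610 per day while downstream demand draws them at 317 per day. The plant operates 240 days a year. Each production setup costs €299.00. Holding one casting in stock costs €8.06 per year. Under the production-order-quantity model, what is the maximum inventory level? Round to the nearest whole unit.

I_max ≈ 2,129 castings

Annual demand D = 317 × 240 = 76,080.
Production build-up factor (1 − d/p) = 1 − 317/1,610 = 0.8031.
Q* = √(2DS / (H(1 − d/p))) = √(2 × 76,080 × 299 / (8.06 × 0.8031)).
= √(45,495,840 / 6.473) ≈ 2651.136.
Maximum inventory = Q*(1 − d/p) = 2651.136 × 0.8031 ≈ 2129.142.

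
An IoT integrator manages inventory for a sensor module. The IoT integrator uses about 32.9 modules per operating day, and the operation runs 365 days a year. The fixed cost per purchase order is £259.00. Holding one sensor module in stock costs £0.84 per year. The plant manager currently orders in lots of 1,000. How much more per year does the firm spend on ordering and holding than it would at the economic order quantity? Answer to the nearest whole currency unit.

Annual demand D = 32.9 × 365 = 12,008.5.
EOQ = √(2DS/H) = √(2 × 12,008.5 × 259 / 0.84) ≈ 2721.26.
Cost at Q* = (D/Q*)S + (Q*/2)H = √(2DSH) ≈ £2,285.86.
Cost at Q = 1,000: (12,008.5/1,000)×259 + (1,000/2)×0.84 = £3,110.20 + £420.00 = £3,530.20.
Excess = £3,530.20 − £2,285.86 = £1,244.35.

Extra cost ≈ £1,244 per year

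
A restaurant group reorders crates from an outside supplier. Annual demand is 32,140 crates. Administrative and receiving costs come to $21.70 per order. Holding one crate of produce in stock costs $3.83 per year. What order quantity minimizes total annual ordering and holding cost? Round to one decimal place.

Q* ≈ 603.5 crates

EOQ = √(2DS / H) = √(2 × 32,140 × 21.7 / 3.83).
= √(1,394,876 / 3.83) = √364,197.389 ≈ 603.488.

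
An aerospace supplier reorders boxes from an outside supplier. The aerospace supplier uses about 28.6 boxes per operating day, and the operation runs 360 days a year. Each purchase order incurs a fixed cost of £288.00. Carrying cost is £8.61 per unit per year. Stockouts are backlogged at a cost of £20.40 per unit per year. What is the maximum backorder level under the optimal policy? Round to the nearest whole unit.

S* ≈ 294 boxes

Annual demand D = 28.6 × 360 = 10,296.
With planned backorders, Q* = √(2DS/H) · √((H+B)/B).
√(2DS/H) = √(2 × 10,296 × 288 / 8.61) = 829.935.
√((H+B)/B) = √((8.61+20.4)/20.4) = 1.1925.
Q* ≈ 989.698.
S* = Q* · H/(H+B) = 989.698 × 8.61/29.01 ≈ 293.737.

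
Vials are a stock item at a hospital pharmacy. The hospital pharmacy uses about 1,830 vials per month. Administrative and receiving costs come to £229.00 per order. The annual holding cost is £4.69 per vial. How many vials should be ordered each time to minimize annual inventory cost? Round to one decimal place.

Annual demand D = 1,830 × 12 = 21,960.
EOQ = √(2DS / H) = √(2 × 21,960 × 229 / 4.69).
= √(10,057,680 / 4.69) = √2,144,494.6695 ≈ 1464.409.

Q* ≈ 1,464.4 vials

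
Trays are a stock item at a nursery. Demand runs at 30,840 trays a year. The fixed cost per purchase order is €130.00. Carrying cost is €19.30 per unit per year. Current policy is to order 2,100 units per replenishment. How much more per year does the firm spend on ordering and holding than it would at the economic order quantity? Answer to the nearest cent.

Extra cost ≈ €9,734.08 per year

EOQ = √(2DS/H) = √(2 × 30,840 × 130 / 19.3) ≈ 644.56.
Cost at Q* = (D/Q*)S + (Q*/2)H = √(2DSH) ≈ €12,440.06.
Cost at Q = 2,100: (30,840/2,100)×130 + (2,100/2)×19.3 = €1,909.14 + €20,265.00 = €22,174.14.
Excess = €22,174.14 − €12,440.06 = €9,734.08.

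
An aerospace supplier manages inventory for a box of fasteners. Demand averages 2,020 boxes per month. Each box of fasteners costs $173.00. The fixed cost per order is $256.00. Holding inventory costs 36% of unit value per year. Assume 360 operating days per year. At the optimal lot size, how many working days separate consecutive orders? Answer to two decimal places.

T ≈ 6.63 days

Annual demand D = 2,020 × 12 = 24,240.
Holding cost H = 0.36 × $173.00 = $62.2800 per unit per year.
Q* = √(2DS/H) = √(2 × 24,240 × 256 / 62.28) ≈ 446.40.
Cycle time = Q*/D × 360 = 446.40 / 24,240 × 360 ≈ 6.630 days.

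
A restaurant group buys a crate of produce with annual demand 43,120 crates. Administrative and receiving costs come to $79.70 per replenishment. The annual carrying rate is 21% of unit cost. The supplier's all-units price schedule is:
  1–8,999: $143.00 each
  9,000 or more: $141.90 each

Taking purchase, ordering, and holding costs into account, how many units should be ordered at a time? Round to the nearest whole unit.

Holding cost per unit per year at price C is H = 0.21·C.
For each price level, check whether its EOQ is feasible; otherwise the best quantity at that price is the breakpoint.
EOQ at $143.00 = 478.4 (feasible in tier 1): TC = 43,120×$143.00 + (43,120/478.4)×79.7 + (478.4/2)×0.21×$143.00 = $6,180,526.84.
EOQ at $141.90 = 480.3 < 9000, so use break Q=9000: TC = 43,120×$141.90 + (43,120/9000.0)×79.7 + (9000.0/2)×0.21×$141.90 = $6,253,205.35.
Lowest total cost is $6,180,526.84 at Q = 478.4.

Q* ≈ 478 crates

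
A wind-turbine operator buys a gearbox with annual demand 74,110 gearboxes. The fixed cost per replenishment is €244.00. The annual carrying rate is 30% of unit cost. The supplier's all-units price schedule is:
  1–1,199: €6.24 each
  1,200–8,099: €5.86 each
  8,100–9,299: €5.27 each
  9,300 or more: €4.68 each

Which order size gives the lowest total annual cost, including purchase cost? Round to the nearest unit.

Holding cost per unit per year at price C is H = 0.30·C.
For each price level, check whether its EOQ is feasible; otherwise the best quantity at that price is the breakpoint.
Tier 1 (€6.24): EOQ = 4395.4 exceeds tier's upper bound 1199, so this tier is dominated.
EOQ at €5.86 = 4535.6 (feasible in tier 2): TC = 74,110×€5.86 + (74,110/4535.6)×244 + (4535.6/2)×0.30×€5.86 = €442,258.26.
EOQ at €5.27 = 4782.8 < 8100, so use break Q=8100: TC = 74,110×€5.27 + (74,110/8100.0)×244 + (8100.0/2)×0.30×€5.27 = €399,195.20.
EOQ at €4.68 = 5075.3 < 9300, so use break Q=9300: TC = 74,110×€4.68 + (74,110/9300.0)×244 + (9300.0/2)×0.30×€4.68 = €355,307.79.
Lowest total cost is €355,307.79 at Q = 9300.0.

Q* ≈ 9,300 gearboxes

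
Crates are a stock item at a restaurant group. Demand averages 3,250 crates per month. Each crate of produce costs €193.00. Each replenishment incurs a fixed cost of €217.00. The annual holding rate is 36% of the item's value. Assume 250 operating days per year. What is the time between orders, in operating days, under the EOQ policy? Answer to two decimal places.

Annual demand D = 3,250 × 12 = 39,000.
Holding cost H = 0.36 × €193.00 = €69.4800 per unit per year.
EOQ = √(2DS/H) = √(2 × 39,000 × 217 / 69.48) ≈ 493.57.
Cycle time = Q*/D × 250 = 493.57 / 39,000 × 250 ≈ 3.164 days.

T ≈ 3.16 days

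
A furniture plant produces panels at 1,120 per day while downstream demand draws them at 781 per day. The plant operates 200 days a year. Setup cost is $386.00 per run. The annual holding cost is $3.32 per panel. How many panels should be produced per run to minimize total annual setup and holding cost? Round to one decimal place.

Q* ≈ 10,954.4 panels

Annual demand D = 781 × 200 = 156,200.
Production build-up factor (1 − d/p) = 1 − 781/1,120 = 0.3027.
Q* = √(2DS / (H(1 − d/p))) = √(2 × 156,200 × 386 / (3.32 × 0.3027)).
= √(120,586,400 / 1.0049) ≈ 10954.417.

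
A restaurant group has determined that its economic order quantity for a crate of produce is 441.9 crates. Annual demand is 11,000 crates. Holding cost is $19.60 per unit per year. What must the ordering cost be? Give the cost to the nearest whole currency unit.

S ≈ $174

The basic EOQ model gives Q* = √(2DS/H); rearrange for the unknown.
From Q* = √(2DS/H): S = Q*²H / (2D) = 441.9² × 19.6 / (2 × 11,000) = 173.9728.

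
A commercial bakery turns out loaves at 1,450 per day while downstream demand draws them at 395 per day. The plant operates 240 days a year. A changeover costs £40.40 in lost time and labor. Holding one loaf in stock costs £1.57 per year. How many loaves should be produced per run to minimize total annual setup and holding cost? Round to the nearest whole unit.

Annual demand D = 395 × 240 = 94,800.
Production build-up factor (1 − d/p) = 1 − 395/1,450 = 0.7276.
Q* = √(2DS / (H(1 − d/p))) = √(2 × 94,800 × 40.4 / (1.57 × 0.7276)).
= √(7,659,840 / 1.1423) ≈ 2589.511.

Q* ≈ 2,590 loaves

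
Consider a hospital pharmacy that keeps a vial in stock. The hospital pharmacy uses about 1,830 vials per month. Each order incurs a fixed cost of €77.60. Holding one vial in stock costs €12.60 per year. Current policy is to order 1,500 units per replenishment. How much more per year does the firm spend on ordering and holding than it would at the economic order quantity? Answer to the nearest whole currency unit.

Annual demand D = 1,830 × 12 = 21,960.
EOQ = √(2DS/H) = √(2 × 21,960 × 77.6 / 12.6) ≈ 520.09.
Cost at Q* = (D/Q*)S + (Q*/2)H = √(2DSH) ≈ €6,553.11.
Cost at Q = 1,500: (21,960/1,500)×77.6 + (1,500/2)×12.6 = €1,136.06 + €9,450.00 = €10,586.06.
Excess = €10,586.06 − €6,553.11 = €4,032.96.

Extra cost ≈ €4,033 per year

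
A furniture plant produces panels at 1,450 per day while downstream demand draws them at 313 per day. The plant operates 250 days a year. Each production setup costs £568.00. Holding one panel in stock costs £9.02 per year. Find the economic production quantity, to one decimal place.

Annual demand D = 313 × 250 = 78,250.
Production build-up factor (1 − d/p) = 1 − 313/1,450 = 0.7841.
Q* = √(2DS / (H(1 − d/p))) = √(2 × 78,250 × 568 / (9.02 × 0.7841)).
= √(88,892,000 / 7.0729) ≈ 3545.127.

Q* ≈ 3,545.1 panels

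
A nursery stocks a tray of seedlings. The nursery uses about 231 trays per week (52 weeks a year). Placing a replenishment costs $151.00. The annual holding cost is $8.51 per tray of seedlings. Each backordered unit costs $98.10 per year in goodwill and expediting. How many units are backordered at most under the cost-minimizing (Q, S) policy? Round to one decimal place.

S* ≈ 54.3 trays

Annual demand D = 231 × 52 = 12,012.
With planned backorders, Q* = √(2DS/H) · √((H+B)/B).
√(2DS/H) = √(2 × 12,012 × 151 / 8.51) = 652.900.
√((H+B)/B) = √((8.51+98.1)/98.1) = 1.0425.
Q* ≈ 680.630.
S* = Q* · H/(H+B) = 680.630 × 8.51/106.61 ≈ 54.330.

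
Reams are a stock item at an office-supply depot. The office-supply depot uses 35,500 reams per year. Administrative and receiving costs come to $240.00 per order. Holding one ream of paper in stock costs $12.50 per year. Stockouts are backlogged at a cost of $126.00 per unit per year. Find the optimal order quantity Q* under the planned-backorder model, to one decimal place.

With planned backorders, Q* = √(2DS/H) · √((H+B)/B).
√(2DS/H) = √(2 × 35,500 × 240 / 12.5) = 1167.562.
√((H+B)/B) = √((12.5+126)/126) = 1.0484.
Q* ≈ 1224.107.

Q* ≈ 1,224.1 reams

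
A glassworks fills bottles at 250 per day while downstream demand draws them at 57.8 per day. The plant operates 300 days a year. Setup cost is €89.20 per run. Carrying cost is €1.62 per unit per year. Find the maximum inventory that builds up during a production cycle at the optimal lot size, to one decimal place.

Annual demand D = 57.8 × 300 = 17,340.
Production build-up factor (1 − d/p) = 1 − 57.8/250 = 0.7688.
Q* = √(2DS / (H(1 − d/p))) = √(2 × 17,340 × 89.2 / (1.62 × 0.7688)).
= √(3,093,456 / 1.2455) ≈ 1576.006.
Maximum inventory = Q*(1 − d/p) = 1576.006 × 0.7688 ≈ 1211.633.

I_max ≈ 1,211.6 bottles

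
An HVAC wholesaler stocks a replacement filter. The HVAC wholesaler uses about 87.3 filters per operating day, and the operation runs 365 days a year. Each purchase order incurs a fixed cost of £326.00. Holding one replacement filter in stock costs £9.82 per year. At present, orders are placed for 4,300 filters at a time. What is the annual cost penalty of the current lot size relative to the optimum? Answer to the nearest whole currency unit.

Extra cost ≈ £9,245 per year

Annual demand D = 87.3 × 365 = 31,864.5.
EOQ = √(2DS/H) = √(2 × 31,864.5 × 326 / 9.82) ≈ 1454.53.
Cost at Q* = (D/Q*)S + (Q*/2)H = √(2DSH) ≈ £14,283.45.
Cost at Q = 4,300: (31,864.5/4,300)×326 + (4,300/2)×9.82 = £2,415.77 + £21,113.00 = £23,528.77.
Excess = £23,528.77 − £14,283.45 = £9,245.32.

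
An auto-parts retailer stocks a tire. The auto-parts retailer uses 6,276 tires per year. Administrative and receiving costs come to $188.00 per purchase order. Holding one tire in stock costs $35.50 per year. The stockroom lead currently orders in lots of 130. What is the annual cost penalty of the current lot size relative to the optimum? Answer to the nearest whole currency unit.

Extra cost ≈ $2,231 per year

EOQ = √(2DS/H) = √(2 × 6,276 × 188 / 35.5) ≈ 257.82.
Cost at Q* = (D/Q*)S + (Q*/2)H = √(2DSH) ≈ $9,152.71.
Cost at Q = 130: (6,276/130)×188 + (130/2)×35.5 = $9,076.06 + $2,307.50 = $11,383.56.
Excess = $11,383.56 − $9,152.71 = $2,230.85.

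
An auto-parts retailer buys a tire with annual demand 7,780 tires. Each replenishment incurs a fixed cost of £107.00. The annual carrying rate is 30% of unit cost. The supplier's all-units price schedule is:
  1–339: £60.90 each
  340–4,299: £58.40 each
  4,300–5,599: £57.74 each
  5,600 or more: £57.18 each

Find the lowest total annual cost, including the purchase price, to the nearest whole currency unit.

Holding cost per unit per year at price C is H = 0.30·C.
Candidates are each tier's EOQ (if it falls in that tier) and each price-break quantity.
EOQ at £60.90 = 301.9 (feasible in tier 1): TC = 7,780×£60.90 + (7,780/301.9)×107 + (301.9/2)×0.30×£60.90 = £479,317.26.
EOQ at £58.40 = 308.3 < 340, so use break Q=340: TC = 7,780×£58.40 + (7,780/340.0)×107 + (340.0/2)×0.30×£58.40 = £459,778.81.
EOQ at £57.74 = 310.0 < 4300, so use break Q=4300: TC = 7,780×£57.74 + (7,780/4300.0)×107 + (4300.0/2)×0.30×£57.74 = £486,653.10.
EOQ at £57.18 = 311.5 < 5600, so use break Q=5600: TC = 7,780×£57.18 + (7,780/5600.0)×107 + (5600.0/2)×0.30×£57.18 = £493,040.25.
Lowest total cost among the candidates is at Q = 340.0.

TC* ≈ £459,779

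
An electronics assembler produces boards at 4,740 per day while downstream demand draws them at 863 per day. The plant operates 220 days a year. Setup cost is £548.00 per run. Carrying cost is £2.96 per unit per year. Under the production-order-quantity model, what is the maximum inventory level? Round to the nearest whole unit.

Annual demand D = 863 × 220 = 189,860.
Production build-up factor (1 − d/p) = 1 − 863/4,740 = 0.8179.
Q* = √(2DS / (H(1 − d/p))) = √(2 × 189,860 × 548 / (2.96 × 0.8179)).
= √(208,086,560 / 2.4211) ≈ 9270.805.
Maximum inventory = Q*(1 − d/p) = 9270.805 × 0.8179 ≈ 7582.892.

I_max ≈ 7,583 boards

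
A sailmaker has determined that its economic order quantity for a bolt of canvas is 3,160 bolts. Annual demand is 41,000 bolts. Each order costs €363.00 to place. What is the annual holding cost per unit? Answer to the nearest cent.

H ≈ €2.98

Squaring Q* = √(2DS/H) gives Q*² = 2DS/H.
From Q* = √(2DS/H): H = 2DS / Q*² = 2 × 41,000 × 363 / 3,160² = 2.9809.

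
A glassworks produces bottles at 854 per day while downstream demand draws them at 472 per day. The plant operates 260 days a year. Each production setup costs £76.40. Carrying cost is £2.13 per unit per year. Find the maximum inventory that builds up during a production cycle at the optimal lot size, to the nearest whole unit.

I_max ≈ 1,984 bottles

Annual demand D = 472 × 260 = 122,720.
Production build-up factor (1 − d/p) = 1 − 472/854 = 0.4473.
Q* = √(2DS / (H(1 − d/p))) = √(2 × 122,720 × 76.4 / (2.13 × 0.4473)).
= √(18,751,616 / 0.9528) ≈ 4436.360.
Maximum inventory = Q*(1 − d/p) = 4436.360 × 0.4473 ≈ 1984.414.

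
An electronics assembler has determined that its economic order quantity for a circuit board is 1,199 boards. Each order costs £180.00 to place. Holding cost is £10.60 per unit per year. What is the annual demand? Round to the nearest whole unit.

Squaring Q* = √(2DS/H) gives Q*² = 2DS/H.
From Q* = √(2DS/H): D = Q*²H / (2S) = 1,199² × 10.6 / (2 × 180) = 42329.363.

D ≈ 42,329 boards per year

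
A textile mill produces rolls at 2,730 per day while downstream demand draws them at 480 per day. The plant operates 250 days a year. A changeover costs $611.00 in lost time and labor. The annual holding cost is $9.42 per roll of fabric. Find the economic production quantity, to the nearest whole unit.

Q* ≈ 4,346 rolls

Annual demand D = 480 × 250 = 120,000.
Production build-up factor (1 − d/p) = 1 − 480/2,730 = 0.8242.
Q* = √(2DS / (H(1 − d/p))) = √(2 × 120,000 × 611 / (9.42 × 0.8242)).
= √(146,640,000 / 7.7637) ≈ 4346.011.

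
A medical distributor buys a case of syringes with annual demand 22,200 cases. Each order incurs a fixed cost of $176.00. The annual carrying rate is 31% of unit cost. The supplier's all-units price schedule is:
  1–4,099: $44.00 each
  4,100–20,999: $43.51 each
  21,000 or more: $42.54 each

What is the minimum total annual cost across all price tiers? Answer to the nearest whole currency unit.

Holding cost per unit per year at price C is H = 0.31·C.
Candidates are each tier's EOQ (if it falls in that tier) and each price-break quantity.
EOQ at $44.00 = 756.9 (feasible in tier 1): TC = 22,200×$44.00 + (22,200/756.9)×176 + (756.9/2)×0.31×$44.00 = $987,124.17.
EOQ at $43.51 = 761.2 < 4100, so use break Q=4100: TC = 22,200×$43.51 + (22,200/4100.0)×176 + (4100.0/2)×0.31×$43.51 = $994,525.58.
EOQ at $42.54 = 769.8 < 21000, so use break Q=21000: TC = 22,200×$42.54 + (22,200/21000.0)×176 + (21000.0/2)×0.31×$42.54 = $1,083,041.76.
Lowest total cost among the candidates is at Q = 756.9.

TC* ≈ $987,124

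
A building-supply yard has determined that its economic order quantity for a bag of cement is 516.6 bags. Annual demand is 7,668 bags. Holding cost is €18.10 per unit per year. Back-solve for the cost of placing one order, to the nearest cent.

S ≈ €314.97

Squaring Q* = √(2DS/H) gives Q*² = 2DS/H.
From Q* = √(2DS/H): S = Q*²H / (2D) = 516.6² × 18.1 / (2 × 7,668) = 314.9744.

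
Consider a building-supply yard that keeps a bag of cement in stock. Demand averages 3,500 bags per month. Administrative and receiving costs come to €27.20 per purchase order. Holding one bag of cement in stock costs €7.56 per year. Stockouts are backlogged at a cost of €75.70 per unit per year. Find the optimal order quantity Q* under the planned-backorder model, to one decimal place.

Annual demand D = 3,500 × 12 = 42,000.
With planned backorders, Q* = √(2DS/H) · √((H+B)/B).
√(2DS/H) = √(2 × 42,000 × 27.2 / 7.56) = 549.747.
√((H+B)/B) = √((7.56+75.7)/75.7) = 1.0487.
Q* ≈ 576.545.

Q* ≈ 576.5 bags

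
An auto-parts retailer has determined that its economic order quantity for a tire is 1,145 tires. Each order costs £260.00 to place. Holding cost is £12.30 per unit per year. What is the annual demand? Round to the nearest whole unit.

The basic EOQ model gives Q* = √(2DS/H); rearrange for the unknown.
From Q* = √(2DS/H): D = Q*²H / (2S) = 1,145² × 12.3 / (2 × 260) = 31010.784.

D ≈ 31,011 tires per year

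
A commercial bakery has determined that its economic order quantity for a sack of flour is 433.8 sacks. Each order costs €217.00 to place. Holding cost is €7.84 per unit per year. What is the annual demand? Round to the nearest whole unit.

Squaring Q* = √(2DS/H) gives Q*² = 2DS/H.
From Q* = √(2DS/H): D = Q*²H / (2S) = 433.8² × 7.84 / (2 × 217) = 3399.425.

D ≈ 3,399 sacks per year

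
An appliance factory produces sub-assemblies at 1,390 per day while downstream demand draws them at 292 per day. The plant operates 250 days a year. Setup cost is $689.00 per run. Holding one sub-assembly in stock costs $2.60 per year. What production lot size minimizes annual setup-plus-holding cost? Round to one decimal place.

Annual demand D = 292 × 250 = 73,000.
Production build-up factor (1 − d/p) = 1 − 292/1,390 = 0.7899.
Q* = √(2DS / (H(1 − d/p))) = √(2 × 73,000 × 689 / (2.6 × 0.7899)).
= √(100,594,000 / 2.0538) ≈ 6998.510.

Q* ≈ 6,998.5 sub-assemblies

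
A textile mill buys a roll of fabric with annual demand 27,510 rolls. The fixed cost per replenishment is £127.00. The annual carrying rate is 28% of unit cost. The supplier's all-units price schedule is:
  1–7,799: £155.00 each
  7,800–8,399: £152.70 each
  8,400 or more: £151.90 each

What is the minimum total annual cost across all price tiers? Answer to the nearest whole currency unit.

Holding cost per unit per year at price C is H = 0.28·C.
Candidates are each tier's EOQ (if it falls in that tier) and each price-break quantity.
EOQ at £155.00 = 401.3 (feasible in tier 1): TC = 27,510×£155.00 + (27,510/401.3)×127 + (401.3/2)×0.28×£155.00 = £4,281,464.34.
EOQ at £152.70 = 404.3 < 7800, so use break Q=7800: TC = 27,510×£152.70 + (27,510/7800.0)×127 + (7800.0/2)×0.28×£152.70 = £4,367,973.32.
EOQ at £151.90 = 405.3 < 8400, so use break Q=8400: TC = 27,510×£151.90 + (27,510/8400.0)×127 + (8400.0/2)×0.28×£151.90 = £4,357,819.33.
Lowest total cost among the candidates is at Q = 401.3.

TC* ≈ £4,281,464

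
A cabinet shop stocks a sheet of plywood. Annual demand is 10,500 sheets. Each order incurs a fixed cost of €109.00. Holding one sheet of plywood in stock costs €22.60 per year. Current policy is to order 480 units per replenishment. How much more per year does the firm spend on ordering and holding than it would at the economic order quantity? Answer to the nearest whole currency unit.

Extra cost ≈ €616 per year

EOQ = √(2DS/H) = √(2 × 10,500 × 109 / 22.6) ≈ 318.25.
Cost at Q* = (D/Q*)S + (Q*/2)H = √(2DSH) ≈ €7,192.45.
Cost at Q = 480: (10,500/480)×109 + (480/2)×22.6 = €2,384.38 + €5,424.00 = €7,808.38.
Excess = €7,808.38 − €7,192.45 = €615.92.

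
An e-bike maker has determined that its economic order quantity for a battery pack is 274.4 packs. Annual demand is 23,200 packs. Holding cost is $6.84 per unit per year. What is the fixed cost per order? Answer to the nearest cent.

Invert the EOQ relation Q*² = 2DS/H.
From Q* = √(2DS/H): S = Q*²H / (2D) = 274.4² × 6.84 / (2 × 23,200) = 11.0996.

S ≈ $11.10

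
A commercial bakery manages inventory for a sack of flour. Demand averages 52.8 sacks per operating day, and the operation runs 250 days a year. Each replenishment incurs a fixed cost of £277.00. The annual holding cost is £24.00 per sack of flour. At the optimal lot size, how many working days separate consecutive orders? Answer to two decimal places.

T ≈ 10.45 days

Annual demand D = 52.8 × 250 = 13,200.
The optimal lot size = √(2DS/H) = √(2 × 13,200 × 277 / 24) ≈ 552.00.
Cycle time = Q*/D × 250 = 552.00 / 13,200 × 250 ≈ 10.454 days.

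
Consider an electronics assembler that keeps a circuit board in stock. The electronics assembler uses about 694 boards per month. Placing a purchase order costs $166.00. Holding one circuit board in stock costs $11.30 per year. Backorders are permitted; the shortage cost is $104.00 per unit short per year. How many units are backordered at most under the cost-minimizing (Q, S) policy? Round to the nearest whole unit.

S* ≈ 51 boards

Annual demand D = 694 × 12 = 8,328.
With planned backorders, Q* = √(2DS/H) · √((H+B)/B).
√(2DS/H) = √(2 × 8,328 × 166 / 11.3) = 494.652.
√((H+B)/B) = √((11.3+104)/104) = 1.0529.
Q* ≈ 520.833.
S* = Q* · H/(H+B) = 520.833 × 11.3/115.3 ≈ 51.044.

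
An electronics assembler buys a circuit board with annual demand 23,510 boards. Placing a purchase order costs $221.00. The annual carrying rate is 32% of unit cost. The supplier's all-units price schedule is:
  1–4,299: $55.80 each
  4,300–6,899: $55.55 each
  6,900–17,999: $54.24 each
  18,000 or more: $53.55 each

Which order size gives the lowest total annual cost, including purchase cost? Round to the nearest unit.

Holding cost per unit per year at price C is H = 0.32·C.
For each price level, check whether its EOQ is feasible; otherwise the best quantity at that price is the breakpoint.
EOQ at $55.80 = 762.9 (feasible in tier 1): TC = 23,510×$55.80 + (23,510/762.9)×221 + (762.9/2)×0.32×$55.80 = $1,325,479.64.
EOQ at $55.55 = 764.6 < 4300, so use break Q=4300: TC = 23,510×$55.55 + (23,510/4300.0)×221 + (4300.0/2)×0.32×$55.55 = $1,345,407.20.
EOQ at $54.24 = 773.8 < 6900, so use break Q=6900: TC = 23,510×$54.24 + (23,510/6900.0)×221 + (6900.0/2)×0.32×$54.24 = $1,335,816.36.
EOQ at $53.55 = 778.7 < 18000, so use break Q=18000: TC = 23,510×$53.55 + (23,510/18000.0)×221 + (18000.0/2)×0.32×$53.55 = $1,413,473.15.
Lowest total cost is $1,325,479.64 at Q = 762.9.

Q* ≈ 763 boards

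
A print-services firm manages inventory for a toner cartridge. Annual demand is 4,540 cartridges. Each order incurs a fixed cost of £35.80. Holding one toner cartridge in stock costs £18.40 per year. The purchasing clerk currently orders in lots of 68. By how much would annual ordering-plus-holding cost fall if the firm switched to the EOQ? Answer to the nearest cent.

EOQ = √(2DS/H) = √(2 × 4,540 × 35.8 / 18.4) ≈ 132.92.
Cost at Q* = (D/Q*)S + (Q*/2)H = √(2DSH) ≈ £2,445.64.
Cost at Q = 68: (4,540/68)×35.8 + (68/2)×18.4 = £2,390.18 + £625.60 = £3,015.78.
Excess = £3,015.78 − £2,445.64 = £570.13.

Extra cost ≈ £570.13 per year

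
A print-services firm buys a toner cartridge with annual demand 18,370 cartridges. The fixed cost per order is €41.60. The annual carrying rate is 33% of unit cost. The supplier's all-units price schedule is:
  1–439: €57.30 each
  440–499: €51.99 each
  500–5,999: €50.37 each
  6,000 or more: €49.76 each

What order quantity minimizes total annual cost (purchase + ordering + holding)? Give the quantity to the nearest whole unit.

Holding cost per unit per year at price C is H = 0.33·C.
Candidates are each tier's EOQ (if it falls in that tier) and each price-break quantity.
EOQ at €57.30 = 284.3 (feasible in tier 1): TC = 18,370×€57.30 + (18,370/284.3)×41.6 + (284.3/2)×0.33×€57.30 = €1,057,976.89.
EOQ at €51.99 = 298.5 < 440, so use break Q=440: TC = 18,370×€51.99 + (18,370/440.0)×41.6 + (440.0/2)×0.33×€51.99 = €960,567.57.
EOQ at €50.37 = 303.2 < 500, so use break Q=500: TC = 18,370×€50.37 + (18,370/500.0)×41.6 + (500.0/2)×0.33×€50.37 = €930,980.81.
EOQ at €49.76 = 305.1 < 6000, so use break Q=6000: TC = 18,370×€49.76 + (18,370/6000.0)×41.6 + (6000.0/2)×0.33×€49.76 = €963,480.97.
Lowest total cost is €930,980.81 at Q = 500.0.

Q* ≈ 500 cartridges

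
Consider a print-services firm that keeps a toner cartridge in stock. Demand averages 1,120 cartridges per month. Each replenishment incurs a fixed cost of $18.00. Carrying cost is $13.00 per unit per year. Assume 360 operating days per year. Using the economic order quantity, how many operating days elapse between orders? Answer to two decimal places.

Annual demand D = 1,120 × 12 = 13,440.
EOQ = √(2DS/H) = √(2 × 13,440 × 18 / 13) ≈ 192.92.
Cycle time = Q*/D × 360 = 192.92 / 13,440 × 360 ≈ 5.168 days.

T ≈ 5.17 days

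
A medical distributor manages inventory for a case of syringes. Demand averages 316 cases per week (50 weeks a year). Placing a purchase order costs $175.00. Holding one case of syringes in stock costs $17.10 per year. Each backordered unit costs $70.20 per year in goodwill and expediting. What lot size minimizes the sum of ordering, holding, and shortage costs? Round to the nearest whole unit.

Q* ≈ 634 cases

Annual demand D = 316 × 50 = 15,800.
With planned backorders, Q* = √(2DS/H) · √((H+B)/B).
√(2DS/H) = √(2 × 15,800 × 175 / 17.1) = 568.675.
√((H+B)/B) = √((17.1+70.2)/70.2) = 1.1152.
Q* ≈ 634.166.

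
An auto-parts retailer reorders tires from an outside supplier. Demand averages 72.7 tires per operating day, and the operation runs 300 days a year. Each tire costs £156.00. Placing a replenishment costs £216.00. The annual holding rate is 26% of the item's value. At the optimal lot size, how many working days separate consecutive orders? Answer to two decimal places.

Annual demand D = 72.7 × 300 = 21,810.
Holding cost H = 0.26 × £156.00 = £40.5600 per unit per year.
Q* = √(2DS/H) = √(2 × 21,810 × 216 / 40.56) ≈ 481.97.
Cycle time = Q*/D × 300 = 481.97 / 21,810 × 300 ≈ 6.630 days.

T ≈ 6.63 days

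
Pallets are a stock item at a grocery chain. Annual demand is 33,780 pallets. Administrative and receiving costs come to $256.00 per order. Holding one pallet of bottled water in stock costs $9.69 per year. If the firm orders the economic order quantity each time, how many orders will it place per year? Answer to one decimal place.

The optimal lot size = √(2DS/H) = √(2 × 33,780 × 256 / 9.69) ≈ 1335.99.
Orders per year = D / Q* = 33,780 / 1335.99 ≈ 25.285.

N ≈ 25.3 orders per year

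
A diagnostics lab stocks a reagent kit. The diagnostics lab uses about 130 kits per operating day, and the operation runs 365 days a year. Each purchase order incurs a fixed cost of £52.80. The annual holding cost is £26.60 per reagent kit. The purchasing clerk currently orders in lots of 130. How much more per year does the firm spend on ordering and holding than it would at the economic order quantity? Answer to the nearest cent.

Annual demand D = 130 × 365 = 47,450.
EOQ = √(2DS/H) = √(2 × 47,450 × 52.8 / 26.6) ≈ 434.02.
Cost at Q* = (D/Q*)S + (Q*/2)H = √(2DSH) ≈ £11,544.92.
Cost at Q = 130: (47,450/130)×52.8 + (130/2)×26.6 = £19,272.00 + £1,729.00 = £21,001.00.
Excess = £21,001.00 − £11,544.92 = £9,456.08.

Extra cost ≈ £9,456.08 per year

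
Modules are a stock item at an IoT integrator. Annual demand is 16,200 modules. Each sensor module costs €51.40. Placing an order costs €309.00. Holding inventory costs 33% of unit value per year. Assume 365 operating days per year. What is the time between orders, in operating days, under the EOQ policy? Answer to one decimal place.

Holding cost H = 0.33 × €51.40 = €16.9620 per unit per year.
EOQ = √(2DS/H) = √(2 × 16,200 × 309 / 16.962) ≈ 768.27.
Cycle time = Q*/D × 365 = 768.27 / 16,200 × 365 ≈ 17.310 days.

T ≈ 17.3 days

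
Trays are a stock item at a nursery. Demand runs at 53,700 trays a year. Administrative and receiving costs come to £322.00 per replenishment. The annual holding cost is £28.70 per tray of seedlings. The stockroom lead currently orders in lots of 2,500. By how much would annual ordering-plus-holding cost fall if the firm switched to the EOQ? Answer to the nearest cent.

EOQ = √(2DS/H) = √(2 × 53,700 × 322 / 28.7) ≈ 1097.71.
Cost at Q* = (D/Q*)S + (Q*/2)H = √(2DSH) ≈ £31,504.39.
Cost at Q = 2,500: (53,700/2,500)×322 + (2,500/2)×28.7 = £6,916.56 + £35,875.00 = £42,791.56.
Excess = £42,791.56 − £31,504.39 = £11,287.17.

Extra cost ≈ £11,287.17 per year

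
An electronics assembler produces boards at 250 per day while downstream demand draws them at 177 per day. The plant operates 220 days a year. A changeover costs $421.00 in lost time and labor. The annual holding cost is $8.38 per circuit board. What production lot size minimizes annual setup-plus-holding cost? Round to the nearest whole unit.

Q* ≈ 3,661 boards

Annual demand D = 177 × 220 = 38,940.
Production build-up factor (1 − d/p) = 1 − 177/250 = 0.2920.
Q* = √(2DS / (H(1 − d/p))) = √(2 × 38,940 × 421 / (8.38 × 0.2920)).
= √(32,787,480 / 2.447) ≈ 3660.501.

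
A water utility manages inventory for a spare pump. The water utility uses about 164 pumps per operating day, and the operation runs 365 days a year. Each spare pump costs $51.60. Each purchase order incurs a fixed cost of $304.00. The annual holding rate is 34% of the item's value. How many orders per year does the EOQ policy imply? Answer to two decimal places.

Annual demand D = 164 × 365 = 59,860.
Holding cost H = 0.34 × $51.60 = $17.5440 per unit per year.
EOQ = √(2DS/H) = √(2 × 59,860 × 304 / 17.544) ≈ 1440.31.
Orders per year = D / Q* = 59,860 / 1440.31 ≈ 41.561.

N ≈ 41.56 orders per year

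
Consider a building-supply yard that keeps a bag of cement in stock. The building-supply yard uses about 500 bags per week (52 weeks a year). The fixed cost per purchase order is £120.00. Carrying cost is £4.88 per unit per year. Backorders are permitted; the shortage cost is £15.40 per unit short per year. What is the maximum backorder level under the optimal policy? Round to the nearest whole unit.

Annual demand D = 500 × 52 = 26,000.
With planned backorders, Q* = √(2DS/H) · √((H+B)/B).
√(2DS/H) = √(2 × 26,000 × 120 / 4.88) = 1130.791.
√((H+B)/B) = √((4.88+15.4)/15.4) = 1.1476.
Q* ≈ 1297.645.
S* = Q* · H/(H+B) = 1297.645 × 4.88/20.28 ≈ 312.254.

S* ≈ 312 bags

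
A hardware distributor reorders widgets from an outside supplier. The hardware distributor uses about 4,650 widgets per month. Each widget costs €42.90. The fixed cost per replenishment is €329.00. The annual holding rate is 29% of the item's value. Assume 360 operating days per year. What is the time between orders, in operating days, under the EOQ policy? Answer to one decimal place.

T ≈ 11.1 days

Annual demand D = 4,650 × 12 = 55,800.
Holding cost H = 0.29 × €42.90 = €12.4410 per unit per year.
Q* = √(2DS/H) = √(2 × 55,800 × 329 / 12.441) ≈ 1717.92.
Cycle time = Q*/D × 360 = 1717.92 / 55,800 × 360 ≈ 11.083 days.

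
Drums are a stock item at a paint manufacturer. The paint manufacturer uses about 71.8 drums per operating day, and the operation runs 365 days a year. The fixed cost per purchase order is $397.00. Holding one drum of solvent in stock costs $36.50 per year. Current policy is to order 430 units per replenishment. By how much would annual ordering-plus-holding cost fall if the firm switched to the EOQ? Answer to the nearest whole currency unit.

Extra cost ≈ $4,484 per year

Annual demand D = 71.8 × 365 = 26,207.
EOQ = √(2DS/H) = √(2 × 26,207 × 397 / 36.5) ≈ 755.04.
Cost at Q* = (D/Q*)S + (Q*/2)H = √(2DSH) ≈ $27,559.12.
Cost at Q = 430: (26,207/430)×397 + (430/2)×36.5 = $24,195.77 + $7,847.50 = $32,043.27.
Excess = $32,043.27 − $27,559.12 = $4,484.15.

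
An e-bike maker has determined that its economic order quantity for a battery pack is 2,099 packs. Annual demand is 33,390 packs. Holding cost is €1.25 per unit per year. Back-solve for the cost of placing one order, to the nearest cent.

S ≈ €82.47

Invert the EOQ relation Q*² = 2DS/H.
From Q* = √(2DS/H): S = Q*²H / (2D) = 2,099² × 1.25 / (2 × 33,390) = 82.4686.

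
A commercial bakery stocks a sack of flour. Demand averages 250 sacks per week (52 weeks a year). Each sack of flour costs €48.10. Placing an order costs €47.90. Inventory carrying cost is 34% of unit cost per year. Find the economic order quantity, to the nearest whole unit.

Annual demand D = 250 × 52 = 13,000.
Holding cost H = 0.34 × €48.10 = €16.3540 per unit per year.
EOQ = √(2DS / H) = √(2 × 13,000 × 47.9 / 16.354).
= √(1,245,400 / 16.354) = √76,152.6232 ≈ 275.958.

Q* ≈ 276 sacks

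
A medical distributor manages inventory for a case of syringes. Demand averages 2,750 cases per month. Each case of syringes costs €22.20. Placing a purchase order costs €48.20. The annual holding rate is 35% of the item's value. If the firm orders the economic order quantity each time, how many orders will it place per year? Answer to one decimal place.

Annual demand D = 2,750 × 12 = 33,000.
Holding cost H = 0.35 × €22.20 = €7.7700 per unit per year.
EOQ = √(2DS/H) = √(2 × 33,000 × 48.2 / 7.77) ≈ 639.86.
Orders per year = D / Q* = 33,000 / 639.86 ≈ 51.574.

N ≈ 51.6 orders per year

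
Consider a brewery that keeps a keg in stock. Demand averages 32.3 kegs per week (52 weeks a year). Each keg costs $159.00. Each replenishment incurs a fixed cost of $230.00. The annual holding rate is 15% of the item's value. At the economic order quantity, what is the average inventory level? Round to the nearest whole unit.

Annual demand D = 32.3 × 52 = 1,679.6.
Holding cost H = 0.15 × $159.00 = $23.8500 per unit per year.
The optimal lot size = √(2DS/H) = √(2 × 1,679.6 × 230 / 23.85) ≈ 179.99.
Average inventory = Q*/2 ≈ 179.99 / 2 = 89.993.

Average inventory ≈ 90 kegs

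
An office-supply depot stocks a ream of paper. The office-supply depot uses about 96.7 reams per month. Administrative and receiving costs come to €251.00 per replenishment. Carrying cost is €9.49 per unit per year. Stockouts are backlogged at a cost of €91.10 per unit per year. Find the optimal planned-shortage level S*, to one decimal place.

S* ≈ 24.6 reams

Annual demand D = 96.7 × 12 = 1,160.4.
With planned backorders, Q* = √(2DS/H) · √((H+B)/B).
√(2DS/H) = √(2 × 1,160.4 × 251 / 9.49) = 247.755.
√((H+B)/B) = √((9.49+91.1)/91.1) = 1.0508.
Q* ≈ 260.340.
S* = Q* · H/(H+B) = 260.340 × 9.49/100.59 ≈ 24.561.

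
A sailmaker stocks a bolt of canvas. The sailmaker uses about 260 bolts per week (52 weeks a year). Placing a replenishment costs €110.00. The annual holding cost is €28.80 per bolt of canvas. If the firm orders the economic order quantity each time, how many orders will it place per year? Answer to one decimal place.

N ≈ 42.1 orders per year

Annual demand D = 260 × 52 = 13,520.
The optimal lot size = √(2DS/H) = √(2 × 13,520 × 110 / 28.8) ≈ 321.37.
Orders per year = D / Q* = 13,520 / 321.37 ≈ 42.070.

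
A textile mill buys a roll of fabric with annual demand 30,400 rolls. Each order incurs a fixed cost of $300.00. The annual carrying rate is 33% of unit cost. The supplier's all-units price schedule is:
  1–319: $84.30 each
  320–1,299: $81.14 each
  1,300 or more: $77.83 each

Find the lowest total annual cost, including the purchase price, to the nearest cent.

TC* ≈ $2,389,741.92

Holding cost per unit per year at price C is H = 0.33·C.
Candidates are each tier's EOQ (if it falls in that tier) and each price-break quantity.
Tier 1 ($84.30): EOQ = 809.7 exceeds tier's upper bound 319, so this tier is dominated.
EOQ at $81.14 = 825.3 (feasible in tier 2): TC = 30,400×$81.14 + (30,400/825.3)×300 + (825.3/2)×0.33×$81.14 = $2,488,755.73.
EOQ at $77.83 = 842.7 < 1300, so use break Q=1300: TC = 30,400×$77.83 + (30,400/1300.0)×300 + (1300.0/2)×0.33×$77.83 = $2,389,741.92.
Lowest total cost among the candidates is at Q = 1300.0.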